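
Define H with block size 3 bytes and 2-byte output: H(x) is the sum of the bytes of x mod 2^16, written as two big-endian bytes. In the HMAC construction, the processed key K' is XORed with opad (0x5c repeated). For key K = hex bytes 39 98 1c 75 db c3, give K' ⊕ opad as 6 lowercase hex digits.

5f5c5c

Key hex bytes 39 98 1c 75 db c3 is 6 bytes > B = 3, so hash it first: H(key) = 03 00, then zero-pad to 3 bytes: K' = 03 00 00.
XOR each byte with 0x5c: 03⊕5c=5f, 00⊕5c=5c, 00⊕5c=5c.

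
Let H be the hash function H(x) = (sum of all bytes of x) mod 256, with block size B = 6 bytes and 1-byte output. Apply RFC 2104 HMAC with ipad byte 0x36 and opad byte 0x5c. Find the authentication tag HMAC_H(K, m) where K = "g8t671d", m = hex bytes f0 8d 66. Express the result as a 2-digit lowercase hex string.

Key "g8t671d" = 67 38 74 36 37 31 64 is 7 bytes > B = 6, so hash it first: H(key) = 15, then zero-pad to 6 bytes: K' = 15 00 00 00 00 00.
K' ⊕ ipad = 23 36 36 36 36 36.  K' ⊕ opad = 49 5c 5c 5c 5c 5c.
Inner input = (K'⊕ipad) ∥ m = 23 36 36 36 36 36 ∥ f0 8d 66.
Inner hash: sum = 35+54+54+54+54+54+240+141+102 = 788; mod 256 = 20 → 14.
Outer input = (K'⊕opad) ∥ inner = 49 5c 5c 5c 5c 5c ∥ 14.
Outer hash (tag): sum = 73+92+92+92+92+92+20 = 553; mod 256 = 41 → 29.

29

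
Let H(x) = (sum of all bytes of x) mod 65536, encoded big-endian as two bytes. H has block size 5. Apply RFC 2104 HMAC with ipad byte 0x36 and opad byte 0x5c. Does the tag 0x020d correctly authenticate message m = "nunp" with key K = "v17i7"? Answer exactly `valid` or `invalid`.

valid

Key "v17i7" = 76 31 37 69 37 is exactly B = 5 bytes: K' = 76 31 37 69 37.
K' ⊕ ipad = 40 07 01 5f 01; K' ⊕ opad = 2a 6d 6b 35 6b.
Inner hash: sum = 64+7+1+95+1+110+117+110+112 = 617 → 02 69.
Outer hash (recomputed tag): sum = 42+109+107+53+107+2+105 = 525 → 02 0d.
Recomputed tag = 020d; claimed = 020d → match.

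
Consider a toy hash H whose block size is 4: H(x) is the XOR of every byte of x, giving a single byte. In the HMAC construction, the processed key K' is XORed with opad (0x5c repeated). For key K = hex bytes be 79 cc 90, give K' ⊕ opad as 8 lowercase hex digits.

Key hex bytes be 79 cc 90 is exactly B = 4 bytes: K' = be 79 cc 90.
XOR each byte with 0x5c: be⊕5c=e2, 79⊕5c=25, cc⊕5c=90, 90⊕5c=cc.

e22590cc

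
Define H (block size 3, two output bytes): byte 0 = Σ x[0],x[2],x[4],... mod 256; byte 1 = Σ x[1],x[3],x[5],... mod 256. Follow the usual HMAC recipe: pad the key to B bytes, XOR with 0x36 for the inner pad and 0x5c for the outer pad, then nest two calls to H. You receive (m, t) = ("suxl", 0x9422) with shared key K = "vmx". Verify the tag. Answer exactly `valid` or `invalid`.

invalid

Key "vmx" = 76 6d 78 is exactly B = 3 bytes: K' = 76 6d 78.
K' ⊕ ipad = 40 5b 4e; K' ⊕ opad = 2a 31 24.
Inner hash: even-index sum = 367 mod 256 = 111; odd-index sum = 326 mod 256 = 70 → 6f 46.
Outer hash (recomputed tag): even-index sum = 148 mod 256 = 148; odd-index sum = 160 mod 256 = 160 → 94 a0.
Recomputed tag = 94a0; claimed = 9422 → mismatch.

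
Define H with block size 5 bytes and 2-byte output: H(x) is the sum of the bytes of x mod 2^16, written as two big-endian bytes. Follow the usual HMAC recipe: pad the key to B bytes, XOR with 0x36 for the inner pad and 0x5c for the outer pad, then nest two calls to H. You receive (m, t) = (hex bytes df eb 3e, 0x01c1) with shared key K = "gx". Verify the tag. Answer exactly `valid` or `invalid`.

invalid

Key "gx" = 67 78 is 2 bytes ≤ B = 5; zero-pad to 5 bytes: K' = 67 78 00 00 00.
K' ⊕ ipad = 51 4e 36 36 36; K' ⊕ opad = 3b 24 5c 5c 5c.
Inner hash: sum = 81+78+54+54+54+223+235+62 = 841 → 03 49.
Outer hash (recomputed tag): sum = 59+36+92+92+92+3+73 = 447 → 01 bf.
Recomputed tag = 01bf; claimed = 01c1 → mismatch.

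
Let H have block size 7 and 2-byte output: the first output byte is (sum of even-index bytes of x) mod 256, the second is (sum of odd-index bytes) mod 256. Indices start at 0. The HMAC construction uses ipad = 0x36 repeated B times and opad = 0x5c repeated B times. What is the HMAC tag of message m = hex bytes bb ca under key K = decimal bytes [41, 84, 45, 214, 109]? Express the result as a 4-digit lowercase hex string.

a683

Key decimal bytes [41, 84, 45, 214, 109] = 29 54 2d d6 6d is 5 bytes ≤ B = 7; zero-pad to 7 bytes: K' = 29 54 2d d6 6d 00 00.
K' ⊕ ipad = 1f 62 1b e0 5b 36 36.  K' ⊕ opad = 75 08 71 8a 31 5c 5c.
Inner input = (K'⊕ipad) ∥ m = 1f 62 1b e0 5b 36 36 ∥ bb ca.
Inner hash: even-index sum = 405 mod 256 = 149; odd-index sum = 563 mod 256 = 51 → 95 33.
Outer input = (K'⊕opad) ∥ inner = 75 08 71 8a 31 5c 5c ∥ 95 33.
Outer hash (tag): even-index sum = 422 mod 256 = 166; odd-index sum = 387 mod 256 = 131 → a6 83.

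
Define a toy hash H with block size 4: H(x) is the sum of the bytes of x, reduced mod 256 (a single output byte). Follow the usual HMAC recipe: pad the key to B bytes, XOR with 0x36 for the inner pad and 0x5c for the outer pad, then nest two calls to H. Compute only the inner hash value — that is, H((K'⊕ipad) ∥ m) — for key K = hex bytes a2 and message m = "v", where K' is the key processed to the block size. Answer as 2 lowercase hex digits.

ac

Key hex bytes a2 is 1 byte ≤ B = 4; zero-pad to 4 bytes: K' = a2 00 00 00.
K' ⊕ ipad = 94 36 36 36.
Inner input = 94 36 36 36 ∥ 76.
Inner hash: sum = 148+54+54+54+118 = 428; mod 256 = 172 → ac.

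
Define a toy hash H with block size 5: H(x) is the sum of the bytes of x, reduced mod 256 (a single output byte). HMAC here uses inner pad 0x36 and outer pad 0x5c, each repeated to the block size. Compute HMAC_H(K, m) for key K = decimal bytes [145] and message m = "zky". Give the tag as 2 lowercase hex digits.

Key decimal bytes [145] = 91 is 1 byte ≤ B = 5; zero-pad to 5 bytes: K' = 91 00 00 00 00.
K' ⊕ ipad = a7 36 36 36 36.  K' ⊕ opad = cd 5c 5c 5c 5c.
Inner input = (K'⊕ipad) ∥ m = a7 36 36 36 36 ∥ 7a 6b 79.
Inner hash: sum = 167+54+54+54+54+122+107+121 = 733; mod 256 = 221 → dd.
Outer input = (K'⊕opad) ∥ inner = cd 5c 5c 5c 5c ∥ dd.
Outer hash (tag): sum = 205+92+92+92+92+221 = 794; mod 256 = 26 → 1a.

1a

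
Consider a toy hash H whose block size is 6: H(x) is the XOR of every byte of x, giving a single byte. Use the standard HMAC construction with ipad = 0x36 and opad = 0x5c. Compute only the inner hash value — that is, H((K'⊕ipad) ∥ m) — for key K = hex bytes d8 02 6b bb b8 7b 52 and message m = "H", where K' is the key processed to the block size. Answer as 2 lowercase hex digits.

d3

Key hex bytes d8 02 6b bb b8 7b 52 is 7 bytes > B = 6, so hash it first: H(key) = 9b, then zero-pad to 6 bytes: K' = 9b 00 00 00 00 00.
K' ⊕ ipad = ad 36 36 36 36 36.
Inner input = ad 36 36 36 36 36 ∥ 48.
Inner hash: XOR ad⊕36⊕36⊕36⊕36⊕36⊕48 = d3.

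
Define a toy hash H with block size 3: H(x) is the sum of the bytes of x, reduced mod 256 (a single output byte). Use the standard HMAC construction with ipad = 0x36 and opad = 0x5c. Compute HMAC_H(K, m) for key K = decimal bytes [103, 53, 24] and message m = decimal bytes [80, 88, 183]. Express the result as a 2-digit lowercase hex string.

c9

Key decimal bytes [103, 53, 24] = 67 35 18 is exactly B = 3 bytes: K' = 67 35 18.
K' ⊕ ipad = 51 03 2e.  K' ⊕ opad = 3b 69 44.
Inner input = (K'⊕ipad) ∥ m = 51 03 2e ∥ 50 58 b7.
Inner hash: sum = 81+3+46+80+88+183 = 481; mod 256 = 225 → e1.
Outer input = (K'⊕opad) ∥ inner = 3b 69 44 ∥ e1.
Outer hash (tag): sum = 59+105+68+225 = 457; mod 256 = 201 → c9.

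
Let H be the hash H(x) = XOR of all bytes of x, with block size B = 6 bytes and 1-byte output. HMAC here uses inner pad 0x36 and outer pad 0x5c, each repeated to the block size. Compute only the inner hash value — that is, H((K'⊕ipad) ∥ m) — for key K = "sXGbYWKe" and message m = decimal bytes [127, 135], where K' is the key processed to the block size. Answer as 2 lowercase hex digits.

d6

Key "sXGbYWKe" = 73 58 47 62 59 57 4b 65 is 8 bytes > B = 6, so hash it first: H(key) = 2e, then zero-pad to 6 bytes: K' = 2e 00 00 00 00 00.
K' ⊕ ipad = 18 36 36 36 36 36.
Inner input = 18 36 36 36 36 36 ∥ 7f 87.
Inner hash: XOR 18⊕36⊕36⊕36⊕36⊕36⊕7f⊕87 = d6.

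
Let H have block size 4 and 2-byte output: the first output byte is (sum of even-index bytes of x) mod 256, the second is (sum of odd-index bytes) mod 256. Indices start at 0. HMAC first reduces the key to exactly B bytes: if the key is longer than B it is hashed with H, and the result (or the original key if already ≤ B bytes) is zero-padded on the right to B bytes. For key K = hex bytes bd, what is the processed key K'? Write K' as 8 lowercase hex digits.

bd000000

Key hex bytes bd is 1 byte ≤ B = 4; zero-pad to 4 bytes: K' = bd 00 00 00.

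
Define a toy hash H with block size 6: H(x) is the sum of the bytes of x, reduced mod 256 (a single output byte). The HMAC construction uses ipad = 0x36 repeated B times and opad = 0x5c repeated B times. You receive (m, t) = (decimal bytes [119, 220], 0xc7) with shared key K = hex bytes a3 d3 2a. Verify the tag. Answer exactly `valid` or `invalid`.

Key hex bytes a3 d3 2a is 3 bytes ≤ B = 6; zero-pad to 6 bytes: K' = a3 d3 2a 00 00 00.
K' ⊕ ipad = 95 e5 1c 36 36 36; K' ⊕ opad = ff 8f 76 5c 5c 5c.
Inner hash: sum = 149+229+28+54+54+54+119+220 = 907; mod 256 = 139 → 8b.
Outer hash (recomputed tag): sum = 255+143+118+92+92+92+139 = 931; mod 256 = 163 → a3.
Recomputed tag = a3; claimed = c7 → mismatch.

invalid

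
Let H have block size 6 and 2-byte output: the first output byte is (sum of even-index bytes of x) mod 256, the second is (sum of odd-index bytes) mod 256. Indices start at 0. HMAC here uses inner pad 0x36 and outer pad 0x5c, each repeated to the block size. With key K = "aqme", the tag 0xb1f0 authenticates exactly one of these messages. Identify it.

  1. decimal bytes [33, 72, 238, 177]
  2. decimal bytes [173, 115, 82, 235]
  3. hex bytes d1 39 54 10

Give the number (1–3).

Key "aqme" = 61 71 6d 65 is 4 bytes ≤ B = 6; zero-pad to 6 bytes: K' = 61 71 6d 65 00 00.
K' ⊕ ipad = 57 47 5b 53 36 36; K' ⊕ opad = 3d 2d 31 39 5c 5c.
m1: inner = H(57 47 5b 53 36 36 21 48 ee b1) = f7 c9; tag = H(3d 2d 31 39 5c 5c f7 c9) = c18b
m2: inner = H(57 47 5b 53 36 36 ad 73 52 eb) = e7 2e; tag = H(3d 2d 31 39 5c 5c e7 2e) = b1f0 ← matches
m3: inner = H(57 47 5b 53 36 36 d1 39 54 10) = 0d 19; tag = H(3d 2d 31 39 5c 5c 0d 19) = d7db

2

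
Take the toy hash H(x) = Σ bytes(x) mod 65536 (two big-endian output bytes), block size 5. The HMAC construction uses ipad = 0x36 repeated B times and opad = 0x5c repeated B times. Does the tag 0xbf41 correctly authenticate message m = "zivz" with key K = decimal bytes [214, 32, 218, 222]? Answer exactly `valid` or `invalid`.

Key decimal bytes [214, 32, 218, 222] = d6 20 da de is 4 bytes ≤ B = 5; zero-pad to 5 bytes: K' = d6 20 da de 00.
K' ⊕ ipad = e0 16 ec e8 36; K' ⊕ opad = 8a 7c 86 82 5c.
Inner hash: sum = 224+22+236+232+54+122+105+118+122 = 1235 → 04 d3.
Outer hash (recomputed tag): sum = 138+124+134+130+92+4+211 = 833 → 03 41.
Recomputed tag = 0341; claimed = bf41 → mismatch.

invalid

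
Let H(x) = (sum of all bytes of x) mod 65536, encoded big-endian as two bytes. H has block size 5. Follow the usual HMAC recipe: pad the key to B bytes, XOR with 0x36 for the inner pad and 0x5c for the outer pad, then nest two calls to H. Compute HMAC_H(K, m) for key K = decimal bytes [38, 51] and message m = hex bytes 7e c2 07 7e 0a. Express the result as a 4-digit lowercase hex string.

0285

Key decimal bytes [38, 51] = 26 33 is 2 bytes ≤ B = 5; zero-pad to 5 bytes: K' = 26 33 00 00 00.
K' ⊕ ipad = 10 05 36 36 36.  K' ⊕ opad = 7a 6f 5c 5c 5c.
Inner input = (K'⊕ipad) ∥ m = 10 05 36 36 36 ∥ 7e c2 07 7e 0a.
Inner hash: sum = 16+5+54+54+54+126+194+7+126+10 = 646 → 02 86.
Outer input = (K'⊕opad) ∥ inner = 7a 6f 5c 5c 5c ∥ 02 86.
Outer hash (tag): sum = 122+111+92+92+92+2+134 = 645 → 02 85.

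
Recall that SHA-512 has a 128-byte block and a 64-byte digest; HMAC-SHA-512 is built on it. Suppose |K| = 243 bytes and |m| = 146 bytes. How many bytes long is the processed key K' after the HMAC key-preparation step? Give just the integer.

128

Key is 243 > 128 bytes, so it is hashed to 64 bytes then zero-padded to 128: |K'| = 128.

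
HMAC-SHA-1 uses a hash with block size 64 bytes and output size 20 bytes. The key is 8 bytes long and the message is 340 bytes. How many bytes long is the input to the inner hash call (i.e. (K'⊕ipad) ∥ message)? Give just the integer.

Key is 8 ≤ 64 bytes, zero-padded: |K'| = 64.
Inner input = (K'⊕ipad) ∥ m → 64 + 340 = 404 bytes.

404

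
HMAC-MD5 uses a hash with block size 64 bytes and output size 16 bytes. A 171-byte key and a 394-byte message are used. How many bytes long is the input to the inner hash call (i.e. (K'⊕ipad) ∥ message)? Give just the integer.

458

Key is 171 > 64 bytes, so it is hashed to 16 bytes then zero-padded to 64: |K'| = 64.
Inner input = (K'⊕ipad) ∥ m → 64 + 394 = 458 bytes.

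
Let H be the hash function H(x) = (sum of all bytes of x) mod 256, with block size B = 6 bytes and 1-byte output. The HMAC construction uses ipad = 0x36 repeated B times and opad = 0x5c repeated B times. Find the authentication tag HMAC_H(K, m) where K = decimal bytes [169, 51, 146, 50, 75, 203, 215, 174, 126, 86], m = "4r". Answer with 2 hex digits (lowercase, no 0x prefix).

Key decimal bytes [169, 51, 146, 50, 75, 203, 215, 174, 126, 86] = a9 33 92 32 4b cb d7 ae 7e 56 is 10 bytes > B = 6, so hash it first: H(key) = 0f, then zero-pad to 6 bytes: K' = 0f 00 00 00 00 00.
K' ⊕ ipad = 39 36 36 36 36 36.  K' ⊕ opad = 53 5c 5c 5c 5c 5c.
Inner input = (K'⊕ipad) ∥ m = 39 36 36 36 36 36 ∥ 34 72.
Inner hash: sum = 57+54+54+54+54+54+52+114 = 493; mod 256 = 237 → ed.
Outer input = (K'⊕opad) ∥ inner = 53 5c 5c 5c 5c 5c ∥ ed.
Outer hash (tag): sum = 83+92+92+92+92+92+237 = 780; mod 256 = 12 → 0c.

0c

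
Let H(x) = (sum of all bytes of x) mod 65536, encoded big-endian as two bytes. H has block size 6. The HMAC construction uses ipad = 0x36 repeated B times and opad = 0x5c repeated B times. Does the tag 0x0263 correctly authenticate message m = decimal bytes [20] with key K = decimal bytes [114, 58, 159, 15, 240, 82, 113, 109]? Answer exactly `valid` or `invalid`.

valid

Key decimal bytes [114, 58, 159, 15, 240, 82, 113, 109] = 72 3a 9f 0f f0 52 71 6d is 8 bytes > B = 6, so hash it first: H(key) = 03 7a, then zero-pad to 6 bytes: K' = 03 7a 00 00 00 00.
K' ⊕ ipad = 35 4c 36 36 36 36; K' ⊕ opad = 5f 26 5c 5c 5c 5c.
Inner hash: sum = 53+76+54+54+54+54+20 = 365 → 01 6d.
Outer hash (recomputed tag): sum = 95+38+92+92+92+92+1+109 = 611 → 02 63.
Recomputed tag = 0263; claimed = 0263 → match.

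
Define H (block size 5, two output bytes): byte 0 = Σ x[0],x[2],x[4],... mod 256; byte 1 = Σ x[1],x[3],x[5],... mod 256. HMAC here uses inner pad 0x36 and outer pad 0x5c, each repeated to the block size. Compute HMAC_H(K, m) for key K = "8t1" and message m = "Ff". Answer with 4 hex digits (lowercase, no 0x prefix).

eb35

Key "8t1" = 38 74 31 is 3 bytes ≤ B = 5; zero-pad to 5 bytes: K' = 38 74 31 00 00.
K' ⊕ ipad = 0e 42 07 36 36.  K' ⊕ opad = 64 28 6d 5c 5c.
Inner input = (K'⊕ipad) ∥ m = 0e 42 07 36 36 ∥ 46 66.
Inner hash: even-index sum = 177 mod 256 = 177; odd-index sum = 190 mod 256 = 190 → b1 be.
Outer input = (K'⊕opad) ∥ inner = 64 28 6d 5c 5c ∥ b1 be.
Outer hash (tag): even-index sum = 491 mod 256 = 235; odd-index sum = 309 mod 256 = 53 → eb 35.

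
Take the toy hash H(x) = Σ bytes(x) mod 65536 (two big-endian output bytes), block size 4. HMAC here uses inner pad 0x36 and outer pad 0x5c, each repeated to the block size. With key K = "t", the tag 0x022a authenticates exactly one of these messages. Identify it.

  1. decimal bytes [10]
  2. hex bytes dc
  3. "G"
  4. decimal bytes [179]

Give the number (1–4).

1

Key "t" = 74 is 1 byte ≤ B = 4; zero-pad to 4 bytes: K' = 74 00 00 00.
K' ⊕ ipad = 42 36 36 36; K' ⊕ opad = 28 5c 5c 5c.
m1: inner = H(42 36 36 36 0a) = 00 ee; tag = H(28 5c 5c 5c 00 ee) = 022a ← matches
m2: inner = H(42 36 36 36 dc) = 01 c0; tag = H(28 5c 5c 5c 01 c0) = 01fd
m3: inner = H(42 36 36 36 47) = 01 2b; tag = H(28 5c 5c 5c 01 2b) = 0168
m4: inner = H(42 36 36 36 b3) = 01 97; tag = H(28 5c 5c 5c 01 97) = 01d4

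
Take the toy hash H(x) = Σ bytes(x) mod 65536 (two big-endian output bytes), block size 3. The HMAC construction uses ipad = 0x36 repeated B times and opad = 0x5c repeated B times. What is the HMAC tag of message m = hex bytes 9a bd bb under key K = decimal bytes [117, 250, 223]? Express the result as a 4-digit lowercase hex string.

Key decimal bytes [117, 250, 223] = 75 fa df is exactly B = 3 bytes: K' = 75 fa df.
K' ⊕ ipad = 43 cc e9.  K' ⊕ opad = 29 a6 83.
Inner input = (K'⊕ipad) ∥ m = 43 cc e9 ∥ 9a bd bb.
Inner hash: sum = 67+204+233+154+189+187 = 1034 → 04 0a.
Outer input = (K'⊕opad) ∥ inner = 29 a6 83 ∥ 04 0a.
Outer hash (tag): sum = 41+166+131+4+10 = 352 → 01 60.

0160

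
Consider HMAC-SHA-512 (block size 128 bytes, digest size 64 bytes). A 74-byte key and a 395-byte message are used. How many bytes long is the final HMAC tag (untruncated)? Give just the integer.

64

The tag is one SHA-512 digest: 64 bytes.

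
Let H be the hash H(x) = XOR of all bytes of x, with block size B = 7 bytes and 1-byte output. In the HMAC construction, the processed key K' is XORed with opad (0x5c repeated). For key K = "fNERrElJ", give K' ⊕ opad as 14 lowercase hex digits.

725c5c5c5c5c5c

Key "fNERrElJ" = 66 4e 45 52 72 45 6c 4a is 8 bytes > B = 7, so hash it first: H(key) = 2e, then zero-pad to 7 bytes: K' = 2e 00 00 00 00 00 00.
XOR each byte with 0x5c: 2e⊕5c=72, 00⊕5c=5c, 00⊕5c=5c, 00⊕5c=5c, 00⊕5c=5c, 00⊕5c=5c, 00⊕5c=5c.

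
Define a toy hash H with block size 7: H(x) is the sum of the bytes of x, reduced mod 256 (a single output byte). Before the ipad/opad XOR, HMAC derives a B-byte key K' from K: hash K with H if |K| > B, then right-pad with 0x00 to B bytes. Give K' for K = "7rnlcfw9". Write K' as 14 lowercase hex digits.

fc000000000000

|K| = 8 > B = 7, so first hash the key.
H(K): sum = 55+114+110+108+99+102+119+57 = 764; mod 256 = 252 → fc.
Zero-pad H(K) = fc to 7 bytes: K' = fc 00 00 00 00 00 00.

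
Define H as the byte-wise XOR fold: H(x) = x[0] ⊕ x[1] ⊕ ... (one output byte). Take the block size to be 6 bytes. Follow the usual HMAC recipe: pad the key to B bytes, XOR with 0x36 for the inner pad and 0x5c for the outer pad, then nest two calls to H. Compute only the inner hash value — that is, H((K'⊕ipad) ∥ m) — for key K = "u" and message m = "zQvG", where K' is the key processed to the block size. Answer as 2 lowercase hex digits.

Key "u" = 75 is 1 byte ≤ B = 6; zero-pad to 6 bytes: K' = 75 00 00 00 00 00.
K' ⊕ ipad = 43 36 36 36 36 36.
Inner input = 43 36 36 36 36 36 ∥ 7a 51 76 47.
Inner hash: XOR 43⊕36⊕36⊕36⊕36⊕36⊕7a⊕51⊕76⊕47 = 6f.

6f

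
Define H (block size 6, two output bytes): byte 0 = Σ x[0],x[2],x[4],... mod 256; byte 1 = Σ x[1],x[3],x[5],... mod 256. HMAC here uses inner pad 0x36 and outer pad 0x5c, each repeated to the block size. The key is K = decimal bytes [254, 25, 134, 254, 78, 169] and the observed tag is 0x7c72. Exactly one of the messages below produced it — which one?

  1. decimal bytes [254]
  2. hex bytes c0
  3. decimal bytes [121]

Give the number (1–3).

Key decimal bytes [254, 25, 134, 254, 78, 169] = fe 19 86 fe 4e a9 is exactly B = 6 bytes: K' = fe 19 86 fe 4e a9.
K' ⊕ ipad = c8 2f b0 c8 78 9f; K' ⊕ opad = a2 45 da a2 12 f5.
m1: inner = H(c8 2f b0 c8 78 9f fe) = ee 96; tag = H(a2 45 da a2 12 f5 ee 96) = 7c72 ← matches
m2: inner = H(c8 2f b0 c8 78 9f c0) = b0 96; tag = H(a2 45 da a2 12 f5 b0 96) = 3e72
m3: inner = H(c8 2f b0 c8 78 9f 79) = 69 96; tag = H(a2 45 da a2 12 f5 69 96) = f772

1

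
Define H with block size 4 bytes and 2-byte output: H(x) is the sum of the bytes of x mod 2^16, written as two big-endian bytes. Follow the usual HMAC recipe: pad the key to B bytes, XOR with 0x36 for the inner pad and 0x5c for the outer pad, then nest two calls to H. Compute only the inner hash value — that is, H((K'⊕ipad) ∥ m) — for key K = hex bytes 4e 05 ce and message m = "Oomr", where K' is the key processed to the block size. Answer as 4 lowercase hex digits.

0376

Key hex bytes 4e 05 ce is 3 bytes ≤ B = 4; zero-pad to 4 bytes: K' = 4e 05 ce 00.
K' ⊕ ipad = 78 33 f8 36.
Inner input = 78 33 f8 36 ∥ 4f 6f 6d 72.
Inner hash: sum = 120+51+248+54+79+111+109+114 = 886 → 03 76.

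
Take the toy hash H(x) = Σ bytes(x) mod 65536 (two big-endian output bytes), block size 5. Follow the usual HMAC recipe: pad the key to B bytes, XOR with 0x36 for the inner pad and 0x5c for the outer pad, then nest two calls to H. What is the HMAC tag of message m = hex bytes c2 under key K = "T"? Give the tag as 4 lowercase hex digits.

Key "T" = 54 is 1 byte ≤ B = 5; zero-pad to 5 bytes: K' = 54 00 00 00 00.
K' ⊕ ipad = 62 36 36 36 36.  K' ⊕ opad = 08 5c 5c 5c 5c.
Inner input = (K'⊕ipad) ∥ m = 62 36 36 36 36 ∥ c2.
Inner hash: sum = 98+54+54+54+54+194 = 508 → 01 fc.
Outer input = (K'⊕opad) ∥ inner = 08 5c 5c 5c 5c ∥ 01 fc.
Outer hash (tag): sum = 8+92+92+92+92+1+252 = 629 → 02 75.

0275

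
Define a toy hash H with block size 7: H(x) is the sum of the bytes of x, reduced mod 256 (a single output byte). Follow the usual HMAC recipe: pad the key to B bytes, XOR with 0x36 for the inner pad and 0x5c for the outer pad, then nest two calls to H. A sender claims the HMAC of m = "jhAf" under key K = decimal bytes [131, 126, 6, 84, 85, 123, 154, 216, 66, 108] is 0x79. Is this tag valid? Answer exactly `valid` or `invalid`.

Key decimal bytes [131, 126, 6, 84, 85, 123, 154, 216, 66, 108] = 83 7e 06 54 55 7b 9a d8 42 6c is 10 bytes > B = 7, so hash it first: H(key) = 4b, then zero-pad to 7 bytes: K' = 4b 00 00 00 00 00 00.
K' ⊕ ipad = 7d 36 36 36 36 36 36; K' ⊕ opad = 17 5c 5c 5c 5c 5c 5c.
Inner hash: sum = 125+54+54+54+54+54+54+106+104+65+102 = 826; mod 256 = 58 → 3a.
Outer hash (recomputed tag): sum = 23+92+92+92+92+92+92+58 = 633; mod 256 = 121 → 79.
Recomputed tag = 79; claimed = 79 → match.

valid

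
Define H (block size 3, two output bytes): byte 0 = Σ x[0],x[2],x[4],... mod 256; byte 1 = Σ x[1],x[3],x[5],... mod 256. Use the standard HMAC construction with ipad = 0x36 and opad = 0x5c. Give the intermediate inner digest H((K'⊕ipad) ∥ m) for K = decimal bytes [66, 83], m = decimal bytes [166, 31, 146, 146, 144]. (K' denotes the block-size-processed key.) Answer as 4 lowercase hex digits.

5b2d

Key decimal bytes [66, 83] = 42 53 is 2 bytes ≤ B = 3; zero-pad to 3 bytes: K' = 42 53 00.
K' ⊕ ipad = 74 65 36.
Inner input = 74 65 36 ∥ a6 1f 92 92 90.
Inner hash: even-index sum = 347 mod 256 = 91; odd-index sum = 557 mod 256 = 45 → 5b 2d.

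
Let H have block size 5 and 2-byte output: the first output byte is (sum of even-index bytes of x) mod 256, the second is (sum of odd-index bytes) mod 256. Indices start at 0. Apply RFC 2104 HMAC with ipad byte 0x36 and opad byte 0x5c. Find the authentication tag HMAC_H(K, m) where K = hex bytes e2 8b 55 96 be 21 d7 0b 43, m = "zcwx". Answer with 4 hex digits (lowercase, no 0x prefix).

Key hex bytes e2 8b 55 96 be 21 d7 0b 43 is 9 bytes > B = 5, so hash it first: H(key) = 0f 4d, then zero-pad to 5 bytes: K' = 0f 4d 00 00 00.
K' ⊕ ipad = 39 7b 36 36 36.  K' ⊕ opad = 53 11 5c 5c 5c.
Inner input = (K'⊕ipad) ∥ m = 39 7b 36 36 36 ∥ 7a 63 77 78.
Inner hash: even-index sum = 384 mod 256 = 128; odd-index sum = 418 mod 256 = 162 → 80 a2.
Outer input = (K'⊕opad) ∥ inner = 53 11 5c 5c 5c ∥ 80 a2.
Outer hash (tag): even-index sum = 429 mod 256 = 173; odd-index sum = 237 mod 256 = 237 → ad ed.

aded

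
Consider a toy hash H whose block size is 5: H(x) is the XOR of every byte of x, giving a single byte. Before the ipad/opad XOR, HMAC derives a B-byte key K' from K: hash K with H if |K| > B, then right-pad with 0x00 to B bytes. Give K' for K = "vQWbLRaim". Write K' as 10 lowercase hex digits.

|K| = 9 > B = 5, so first hash the key.
H(K): XOR 76⊕51⊕57⊕62⊕4c⊕52⊕61⊕69⊕6d = 69.
Zero-pad H(K) = 69 to 5 bytes: K' = 69 00 00 00 00.

6900000000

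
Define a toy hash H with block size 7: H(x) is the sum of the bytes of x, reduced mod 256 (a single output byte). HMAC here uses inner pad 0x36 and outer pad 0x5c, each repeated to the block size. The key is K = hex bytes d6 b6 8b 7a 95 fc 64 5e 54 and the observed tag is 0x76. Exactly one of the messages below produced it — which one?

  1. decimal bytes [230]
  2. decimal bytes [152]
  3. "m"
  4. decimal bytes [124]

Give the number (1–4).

Key hex bytes d6 b6 8b 7a 95 fc 64 5e 54 is 9 bytes > B = 7, so hash it first: H(key) = 38, then zero-pad to 7 bytes: K' = 38 00 00 00 00 00 00.
K' ⊕ ipad = 0e 36 36 36 36 36 36; K' ⊕ opad = 64 5c 5c 5c 5c 5c 5c.
m1: inner = H(0e 36 36 36 36 36 36 e6) = 38; tag = H(64 5c 5c 5c 5c 5c 5c 38) = c4
m2: inner = H(0e 36 36 36 36 36 36 98) = ea; tag = H(64 5c 5c 5c 5c 5c 5c ea) = 76 ← matches
m3: inner = H(0e 36 36 36 36 36 36 6d) = bf; tag = H(64 5c 5c 5c 5c 5c 5c bf) = 4b
m4: inner = H(0e 36 36 36 36 36 36 7c) = ce; tag = H(64 5c 5c 5c 5c 5c 5c ce) = 5a

2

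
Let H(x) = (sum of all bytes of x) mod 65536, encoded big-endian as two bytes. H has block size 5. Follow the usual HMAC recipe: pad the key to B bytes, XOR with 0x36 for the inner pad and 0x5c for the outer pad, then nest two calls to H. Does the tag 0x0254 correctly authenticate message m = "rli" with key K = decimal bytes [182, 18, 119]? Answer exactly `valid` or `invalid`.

invalid

Key decimal bytes [182, 18, 119] = b6 12 77 is 3 bytes ≤ B = 5; zero-pad to 5 bytes: K' = b6 12 77 00 00.
K' ⊕ ipad = 80 24 41 36 36; K' ⊕ opad = ea 4e 2b 5c 5c.
Inner hash: sum = 128+36+65+54+54+114+108+105 = 664 → 02 98.
Outer hash (recomputed tag): sum = 234+78+43+92+92+2+152 = 693 → 02 b5.
Recomputed tag = 02b5; claimed = 0254 → mismatch.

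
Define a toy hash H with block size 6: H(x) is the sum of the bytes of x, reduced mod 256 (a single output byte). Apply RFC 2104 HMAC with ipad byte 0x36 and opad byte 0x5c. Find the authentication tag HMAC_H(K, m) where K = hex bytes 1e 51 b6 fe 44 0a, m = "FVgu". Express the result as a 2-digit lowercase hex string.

Key hex bytes 1e 51 b6 fe 44 0a is exactly B = 6 bytes: K' = 1e 51 b6 fe 44 0a.
K' ⊕ ipad = 28 67 80 c8 72 3c.  K' ⊕ opad = 42 0d ea a2 18 56.
Inner input = (K'⊕ipad) ∥ m = 28 67 80 c8 72 3c ∥ 46 56 67 75.
Inner hash: sum = 40+103+128+200+114+60+70+86+103+117 = 1021; mod 256 = 253 → fd.
Outer input = (K'⊕opad) ∥ inner = 42 0d ea a2 18 56 ∥ fd.
Outer hash (tag): sum = 66+13+234+162+24+86+253 = 838; mod 256 = 70 → 46.

46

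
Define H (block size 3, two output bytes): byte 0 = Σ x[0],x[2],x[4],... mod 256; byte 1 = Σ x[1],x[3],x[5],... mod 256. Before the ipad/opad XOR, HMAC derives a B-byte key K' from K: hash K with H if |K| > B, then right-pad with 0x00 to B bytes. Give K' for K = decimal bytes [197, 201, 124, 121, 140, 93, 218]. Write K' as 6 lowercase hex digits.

|K| = 7 > B = 3, so first hash the key.
H(K): even-index sum = 679 mod 256 = 167; odd-index sum = 415 mod 256 = 159 → a7 9f.
Zero-pad H(K) = a7 9f to 3 bytes: K' = a7 9f 00.

a79f00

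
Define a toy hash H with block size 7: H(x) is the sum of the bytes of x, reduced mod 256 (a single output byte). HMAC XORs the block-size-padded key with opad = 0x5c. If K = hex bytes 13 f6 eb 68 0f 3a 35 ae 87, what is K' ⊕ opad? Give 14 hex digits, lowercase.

535c5c5c5c5c5c

Key hex bytes 13 f6 eb 68 0f 3a 35 ae 87 is 9 bytes > B = 7, so hash it first: H(key) = 0f, then zero-pad to 7 bytes: K' = 0f 00 00 00 00 00 00.
XOR each byte with 0x5c: 0f⊕5c=53, 00⊕5c=5c, 00⊕5c=5c, 00⊕5c=5c, 00⊕5c=5c, 00⊕5c=5c, 00⊕5c=5c.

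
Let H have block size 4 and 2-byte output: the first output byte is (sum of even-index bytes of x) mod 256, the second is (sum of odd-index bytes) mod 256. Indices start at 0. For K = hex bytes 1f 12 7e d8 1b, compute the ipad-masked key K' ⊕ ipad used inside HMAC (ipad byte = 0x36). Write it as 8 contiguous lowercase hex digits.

Key hex bytes 1f 12 7e d8 1b is 5 bytes > B = 4, so hash it first: H(key) = b8 ea, then zero-pad to 4 bytes: K' = b8 ea 00 00.
XOR each byte with 0x36: b8⊕36=8e, ea⊕36=dc, 00⊕36=36, 00⊕36=36.

8edc3636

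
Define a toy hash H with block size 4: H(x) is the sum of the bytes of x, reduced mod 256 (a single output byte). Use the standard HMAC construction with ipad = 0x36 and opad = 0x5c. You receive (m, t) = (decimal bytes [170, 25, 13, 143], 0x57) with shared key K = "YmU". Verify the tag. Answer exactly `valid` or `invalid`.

invalid

Key "YmU" = 59 6d 55 is 3 bytes ≤ B = 4; zero-pad to 4 bytes: K' = 59 6d 55 00.
K' ⊕ ipad = 6f 5b 63 36; K' ⊕ opad = 05 31 09 5c.
Inner hash: sum = 111+91+99+54+170+25+13+143 = 706; mod 256 = 194 → c2.
Outer hash (recomputed tag): sum = 5+49+9+92+194 = 349; mod 256 = 93 → 5d.
Recomputed tag = 5d; claimed = 57 → mismatch.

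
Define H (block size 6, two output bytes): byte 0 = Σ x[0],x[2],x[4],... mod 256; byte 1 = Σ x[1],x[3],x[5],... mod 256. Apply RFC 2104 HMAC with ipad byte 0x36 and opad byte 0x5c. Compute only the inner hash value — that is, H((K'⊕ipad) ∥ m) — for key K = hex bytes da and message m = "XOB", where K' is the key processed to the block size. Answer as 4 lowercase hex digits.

Key hex bytes da is 1 byte ≤ B = 6; zero-pad to 6 bytes: K' = da 00 00 00 00 00.
K' ⊕ ipad = ec 36 36 36 36 36.
Inner input = ec 36 36 36 36 36 ∥ 58 4f 42.
Inner hash: even-index sum = 498 mod 256 = 242; odd-index sum = 241 mod 256 = 241 → f2 f1.

f2f1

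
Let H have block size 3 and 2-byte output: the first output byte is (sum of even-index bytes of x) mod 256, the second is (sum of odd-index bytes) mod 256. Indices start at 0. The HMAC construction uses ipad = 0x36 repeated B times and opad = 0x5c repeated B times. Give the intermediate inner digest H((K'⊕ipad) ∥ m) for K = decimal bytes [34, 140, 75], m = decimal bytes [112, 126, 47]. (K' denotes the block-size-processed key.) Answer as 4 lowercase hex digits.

0f59

Key decimal bytes [34, 140, 75] = 22 8c 4b is exactly B = 3 bytes: K' = 22 8c 4b.
K' ⊕ ipad = 14 ba 7d.
Inner input = 14 ba 7d ∥ 70 7e 2f.
Inner hash: even-index sum = 271 mod 256 = 15; odd-index sum = 345 mod 256 = 89 → 0f 59.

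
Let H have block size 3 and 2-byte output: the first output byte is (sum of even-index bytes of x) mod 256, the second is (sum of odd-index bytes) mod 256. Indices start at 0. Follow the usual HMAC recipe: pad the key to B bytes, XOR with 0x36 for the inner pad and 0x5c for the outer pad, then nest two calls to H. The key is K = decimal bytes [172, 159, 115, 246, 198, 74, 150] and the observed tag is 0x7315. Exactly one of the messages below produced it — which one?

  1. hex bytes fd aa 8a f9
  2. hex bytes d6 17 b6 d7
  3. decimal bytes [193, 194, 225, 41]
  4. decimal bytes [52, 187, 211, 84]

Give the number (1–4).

4

Key decimal bytes [172, 159, 115, 246, 198, 74, 150] = ac 9f 73 f6 c6 4a 96 is 7 bytes > B = 3, so hash it first: H(key) = 7b df, then zero-pad to 3 bytes: K' = 7b df 00.
K' ⊕ ipad = 4d e9 36; K' ⊕ opad = 27 83 5c.
m1: inner = H(4d e9 36 fd aa 8a f9) = 26 70; tag = H(27 83 5c 26 70) = f3a9
m2: inner = H(4d e9 36 d6 17 b6 d7) = 71 75; tag = H(27 83 5c 71 75) = f8f4
m3: inner = H(4d e9 36 c1 c2 e1 29) = 6e 8b; tag = H(27 83 5c 6e 8b) = 0ef1
m4: inner = H(4d e9 36 34 bb d3 54) = 92 f0; tag = H(27 83 5c 92 f0) = 7315 ← matches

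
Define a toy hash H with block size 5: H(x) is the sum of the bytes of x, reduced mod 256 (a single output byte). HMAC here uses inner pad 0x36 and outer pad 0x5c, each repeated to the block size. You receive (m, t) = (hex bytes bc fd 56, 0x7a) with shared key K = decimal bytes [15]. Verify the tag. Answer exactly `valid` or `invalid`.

invalid

Key decimal bytes [15] = 0f is 1 byte ≤ B = 5; zero-pad to 5 bytes: K' = 0f 00 00 00 00.
K' ⊕ ipad = 39 36 36 36 36; K' ⊕ opad = 53 5c 5c 5c 5c.
Inner hash: sum = 57+54+54+54+54+188+253+86 = 800; mod 256 = 32 → 20.
Outer hash (recomputed tag): sum = 83+92+92+92+92+32 = 483; mod 256 = 227 → e3.
Recomputed tag = e3; claimed = 7a → mismatch.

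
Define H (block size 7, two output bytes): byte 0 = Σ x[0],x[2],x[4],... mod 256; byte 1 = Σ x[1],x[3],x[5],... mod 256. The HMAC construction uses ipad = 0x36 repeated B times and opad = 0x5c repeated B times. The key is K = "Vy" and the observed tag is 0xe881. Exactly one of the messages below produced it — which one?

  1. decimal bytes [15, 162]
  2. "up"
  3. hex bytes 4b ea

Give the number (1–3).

1

Key "Vy" = 56 79 is 2 bytes ≤ B = 7; zero-pad to 7 bytes: K' = 56 79 00 00 00 00 00.
K' ⊕ ipad = 60 4f 36 36 36 36 36; K' ⊕ opad = 0a 25 5c 5c 5c 5c 5c.
m1: inner = H(60 4f 36 36 36 36 36 0f a2) = a4 ca; tag = H(0a 25 5c 5c 5c 5c 5c a4 ca) = e881 ← matches
m2: inner = H(60 4f 36 36 36 36 36 75 70) = 72 30; tag = H(0a 25 5c 5c 5c 5c 5c 72 30) = 4e4f
m3: inner = H(60 4f 36 36 36 36 36 4b ea) = ec 06; tag = H(0a 25 5c 5c 5c 5c 5c ec 06) = 24c9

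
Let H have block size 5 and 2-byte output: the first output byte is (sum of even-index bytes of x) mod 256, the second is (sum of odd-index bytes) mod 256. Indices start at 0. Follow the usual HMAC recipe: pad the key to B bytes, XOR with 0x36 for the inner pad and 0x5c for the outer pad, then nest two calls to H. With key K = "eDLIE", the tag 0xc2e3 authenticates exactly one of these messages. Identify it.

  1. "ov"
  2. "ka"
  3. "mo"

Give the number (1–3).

1

Key "eDLIE" = 65 44 4c 49 45 is exactly B = 5 bytes: K' = 65 44 4c 49 45.
K' ⊕ ipad = 53 72 7a 7f 73; K' ⊕ opad = 39 18 10 15 19.
m1: inner = H(53 72 7a 7f 73 6f 76) = b6 60; tag = H(39 18 10 15 19 b6 60) = c2e3 ← matches
m2: inner = H(53 72 7a 7f 73 6b 61) = a1 5c; tag = H(39 18 10 15 19 a1 5c) = bece
m3: inner = H(53 72 7a 7f 73 6d 6f) = af 5e; tag = H(39 18 10 15 19 af 5e) = c0dc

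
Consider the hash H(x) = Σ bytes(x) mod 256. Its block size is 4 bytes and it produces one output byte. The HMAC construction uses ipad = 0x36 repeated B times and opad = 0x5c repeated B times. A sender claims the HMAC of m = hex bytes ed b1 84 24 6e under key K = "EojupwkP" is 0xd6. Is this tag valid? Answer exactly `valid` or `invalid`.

valid

Key "EojupwkP" = 45 6f 6a 75 70 77 6b 50 is 8 bytes > B = 4, so hash it first: H(key) = 35, then zero-pad to 4 bytes: K' = 35 00 00 00.
K' ⊕ ipad = 03 36 36 36; K' ⊕ opad = 69 5c 5c 5c.
Inner hash: sum = 3+54+54+54+237+177+132+36+110 = 857; mod 256 = 89 → 59.
Outer hash (recomputed tag): sum = 105+92+92+92+89 = 470; mod 256 = 214 → d6.
Recomputed tag = d6; claimed = d6 → match.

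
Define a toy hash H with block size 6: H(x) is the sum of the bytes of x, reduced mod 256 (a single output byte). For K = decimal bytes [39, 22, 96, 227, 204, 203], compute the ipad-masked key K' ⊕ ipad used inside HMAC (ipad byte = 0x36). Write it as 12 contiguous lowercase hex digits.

112056d5fafd

Key decimal bytes [39, 22, 96, 227, 204, 203] = 27 16 60 e3 cc cb is exactly B = 6 bytes: K' = 27 16 60 e3 cc cb.
XOR each byte with 0x36: 27⊕36=11, 16⊕36=20, 60⊕36=56, e3⊕36=d5, cc⊕36=fa, cb⊕36=fd.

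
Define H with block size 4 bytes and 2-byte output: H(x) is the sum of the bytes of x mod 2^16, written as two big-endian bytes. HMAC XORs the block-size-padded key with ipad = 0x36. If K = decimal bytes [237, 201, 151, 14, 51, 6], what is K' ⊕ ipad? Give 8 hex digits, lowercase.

34a23636

Key decimal bytes [237, 201, 151, 14, 51, 6] = ed c9 97 0e 33 06 is 6 bytes > B = 4, so hash it first: H(key) = 02 94, then zero-pad to 4 bytes: K' = 02 94 00 00.
XOR each byte with 0x36: 02⊕36=34, 94⊕36=a2, 00⊕36=36, 00⊕36=36.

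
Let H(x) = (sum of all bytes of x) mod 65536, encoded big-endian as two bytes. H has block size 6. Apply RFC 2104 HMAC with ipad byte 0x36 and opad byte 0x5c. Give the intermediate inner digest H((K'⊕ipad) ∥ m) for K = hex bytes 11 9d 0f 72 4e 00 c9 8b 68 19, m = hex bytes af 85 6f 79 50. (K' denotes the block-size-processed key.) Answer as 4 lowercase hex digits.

03dd

Key hex bytes 11 9d 0f 72 4e 00 c9 8b 68 19 is 10 bytes > B = 6, so hash it first: H(key) = 03 52, then zero-pad to 6 bytes: K' = 03 52 00 00 00 00.
K' ⊕ ipad = 35 64 36 36 36 36.
Inner input = 35 64 36 36 36 36 ∥ af 85 6f 79 50.
Inner hash: sum = 53+100+54+54+54+54+175+133+111+121+80 = 989 → 03 dd.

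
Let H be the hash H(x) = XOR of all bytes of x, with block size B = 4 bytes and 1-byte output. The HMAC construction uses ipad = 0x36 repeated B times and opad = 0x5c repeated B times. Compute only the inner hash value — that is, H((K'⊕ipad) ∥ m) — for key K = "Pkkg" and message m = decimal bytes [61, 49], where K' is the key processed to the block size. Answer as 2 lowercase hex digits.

Key "Pkkg" = 50 6b 6b 67 is exactly B = 4 bytes: K' = 50 6b 6b 67.
K' ⊕ ipad = 66 5d 5d 51.
Inner input = 66 5d 5d 51 ∥ 3d 31.
Inner hash: XOR 66⊕5d⊕5d⊕51⊕3d⊕31 = 3b.

3b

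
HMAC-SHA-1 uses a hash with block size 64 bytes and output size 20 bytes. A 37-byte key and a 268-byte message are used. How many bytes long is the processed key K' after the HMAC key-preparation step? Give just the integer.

64

Key is 37 ≤ 64 bytes, zero-padded: |K'| = 64.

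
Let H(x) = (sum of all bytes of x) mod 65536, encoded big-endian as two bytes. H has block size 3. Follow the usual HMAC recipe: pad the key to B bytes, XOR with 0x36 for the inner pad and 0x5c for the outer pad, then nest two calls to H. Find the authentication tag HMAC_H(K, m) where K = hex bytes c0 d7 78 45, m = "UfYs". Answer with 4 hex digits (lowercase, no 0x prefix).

Key hex bytes c0 d7 78 45 is 4 bytes > B = 3, so hash it first: H(key) = 02 54, then zero-pad to 3 bytes: K' = 02 54 00.
K' ⊕ ipad = 34 62 36.  K' ⊕ opad = 5e 08 5c.
Inner input = (K'⊕ipad) ∥ m = 34 62 36 ∥ 55 66 59 73.
Inner hash: sum = 52+98+54+85+102+89+115 = 595 → 02 53.
Outer input = (K'⊕opad) ∥ inner = 5e 08 5c ∥ 02 53.
Outer hash (tag): sum = 94+8+92+2+83 = 279 → 01 17.

0117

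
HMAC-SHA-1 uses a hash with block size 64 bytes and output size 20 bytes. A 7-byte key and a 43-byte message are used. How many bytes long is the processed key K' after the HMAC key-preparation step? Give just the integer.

Key is 7 ≤ 64 bytes, zero-padded: |K'| = 64.

64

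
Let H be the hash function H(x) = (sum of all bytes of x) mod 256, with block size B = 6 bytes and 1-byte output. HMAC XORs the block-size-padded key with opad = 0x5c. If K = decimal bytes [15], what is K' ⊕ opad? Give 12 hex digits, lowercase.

535c5c5c5c5c

Key decimal bytes [15] = 0f is 1 byte ≤ B = 6; zero-pad to 6 bytes: K' = 0f 00 00 00 00 00.
XOR each byte with 0x5c: 0f⊕5c=53, 00⊕5c=5c, 00⊕5c=5c, 00⊕5c=5c, 00⊕5c=5c, 00⊕5c=5c.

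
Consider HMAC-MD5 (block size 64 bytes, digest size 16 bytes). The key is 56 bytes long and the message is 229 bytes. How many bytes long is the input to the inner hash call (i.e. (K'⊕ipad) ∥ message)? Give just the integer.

Key is 56 ≤ 64 bytes, zero-padded: |K'| = 64.
Inner input = (K'⊕ipad) ∥ m → 64 + 229 = 293 bytes.

293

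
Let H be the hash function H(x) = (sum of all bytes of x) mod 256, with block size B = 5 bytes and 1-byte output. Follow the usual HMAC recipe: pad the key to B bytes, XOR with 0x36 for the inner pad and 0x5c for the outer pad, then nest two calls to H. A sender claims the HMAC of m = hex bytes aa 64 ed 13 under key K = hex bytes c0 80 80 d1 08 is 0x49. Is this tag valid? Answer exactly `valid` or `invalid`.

Key hex bytes c0 80 80 d1 08 is exactly B = 5 bytes: K' = c0 80 80 d1 08.
K' ⊕ ipad = f6 b6 b6 e7 3e; K' ⊕ opad = 9c dc dc 8d 54.
Inner hash: sum = 246+182+182+231+62+170+100+237+19 = 1429; mod 256 = 149 → 95.
Outer hash (recomputed tag): sum = 156+220+220+141+84+149 = 970; mod 256 = 202 → ca.
Recomputed tag = ca; claimed = 49 → mismatch.

invalid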